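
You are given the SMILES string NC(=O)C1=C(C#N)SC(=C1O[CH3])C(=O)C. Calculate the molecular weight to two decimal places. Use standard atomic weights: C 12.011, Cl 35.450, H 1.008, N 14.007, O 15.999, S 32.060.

224.23 g/mol

First, the molecular formula is C9H8N2O3S (counting implicit H from valence).
  C: 9 × 12.011 = 108.099
  H: 8 × 1.008 = 8.064
  N: 2 × 14.007 = 28.014
  O: 3 × 15.999 = 47.997
  S: 1 × 32.060 = 32.060
Sum: 9×12.011 + 8×1.008 + 2×14.007 + 3×15.999 + 1×32.060 = 224.234 → 224.23 g/mol.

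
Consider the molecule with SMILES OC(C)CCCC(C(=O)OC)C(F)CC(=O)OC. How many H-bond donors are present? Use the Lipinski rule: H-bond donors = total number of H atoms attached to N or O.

1

Donors: find every N or O and count the H atoms it carries.
  atom 1 (O): bond orders sum to 1 → 1 H
  atom 9 (O): bond orders sum to 2 → 0 H
  atom 10 (O): bond orders sum to 2 → 0 H
  atom 16 (O): bond orders sum to 2 → 0 H
  atom 17 (O): bond orders sum to 2 → 0 H
Lipinski HBD = 1.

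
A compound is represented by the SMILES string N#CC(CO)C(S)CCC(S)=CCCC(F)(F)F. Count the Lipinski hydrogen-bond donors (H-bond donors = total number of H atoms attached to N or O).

1

Donors: find every N or O and count the H atoms it carries.
  atom 1 (N): bond orders sum to 3 → 0 H
  atom 5 (O): bond orders sum to 1 → 1 H
Lipinski HBD = 1.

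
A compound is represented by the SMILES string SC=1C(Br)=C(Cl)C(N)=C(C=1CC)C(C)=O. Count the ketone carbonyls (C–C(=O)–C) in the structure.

1

The ketone motif appears at heavy-atom position 13 in the SMILES.
Other groups present: 1 primary amine, 1 thiol.
Ketone count: 1.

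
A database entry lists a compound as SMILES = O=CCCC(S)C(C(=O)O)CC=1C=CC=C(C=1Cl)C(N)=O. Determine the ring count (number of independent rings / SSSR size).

In SMILES, each pair of matching ring-closure digits denotes one ring-closing bond; the number of such bonds equals the number of independent rings.
Ring-closure bonds here: 1.

1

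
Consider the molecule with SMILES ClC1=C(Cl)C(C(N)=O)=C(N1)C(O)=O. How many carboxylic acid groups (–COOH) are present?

1

The carboxylic acid motif appears at heavy-atom position 11 in the SMILES.
Other groups present: 1 amide.
Carboxylic acid count: 1.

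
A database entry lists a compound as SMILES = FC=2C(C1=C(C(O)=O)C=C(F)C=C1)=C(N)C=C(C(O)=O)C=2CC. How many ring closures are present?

In SMILES, each pair of matching ring-closure digits denotes one ring-closing bond; the number of such bonds equals the number of independent rings.
Ring-closure bonds here: 2.

2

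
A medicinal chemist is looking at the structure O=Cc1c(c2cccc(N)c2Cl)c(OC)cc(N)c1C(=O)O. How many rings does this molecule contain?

In SMILES, each pair of matching ring-closure digits denotes one ring-closing bond; the number of such bonds equals the number of independent rings.
Ring-closure bonds here: 2.

2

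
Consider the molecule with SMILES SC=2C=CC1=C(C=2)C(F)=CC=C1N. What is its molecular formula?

Walk through each heavy atom and fill implicit hydrogens from standard valence (C 4, N 3, O 2, S 2, halogen 1):
  atom 1: S, bond orders sum to 1 (valence 2) → 1 H
  atom 2: C, bond orders sum to 4 (valence 4) → 0 H
  atom 3: C, bond orders sum to 3 (valence 4) → 1 H
  atom 4: C, bond orders sum to 3 (valence 4) → 1 H
  atom 5: C, bond orders sum to 4 (valence 4) → 0 H
  atom 6: C, bond orders sum to 4 (valence 4) → 0 H
  atom 7: C, bond orders sum to 3 (valence 4) → 1 H
  atom 8: C, bond orders sum to 4 (valence 4) → 0 H
  atom 9: F (halogen, monovalent) → 0 H
  atom 10: C, bond orders sum to 3 (valence 4) → 1 H
  atom 11: C, bond orders sum to 3 (valence 4) → 1 H
  atom 12: C, bond orders sum to 4 (valence 4) → 0 H
  atom 13: N, bond orders sum to 1 (valence 3) → 2 H
Totals → C:10, H:8, F:1, N:1, S:1.
In Hill order: C10H8FNS.

C10H8FNS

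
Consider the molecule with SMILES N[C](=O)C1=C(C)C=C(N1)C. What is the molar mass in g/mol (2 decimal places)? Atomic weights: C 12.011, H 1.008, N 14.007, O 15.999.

First, the molecular formula is C7H10N2O (counting implicit H from valence).
  C: 7 × 12.011 = 84.077
  H: 10 × 1.008 = 10.080
  N: 2 × 14.007 = 28.014
  O: 1 × 15.999 = 15.999
Sum: 7×12.011 + 10×1.008 + 2×14.007 + 1×15.999 = 138.170 → 138.17 g/mol.

138.17 g/mol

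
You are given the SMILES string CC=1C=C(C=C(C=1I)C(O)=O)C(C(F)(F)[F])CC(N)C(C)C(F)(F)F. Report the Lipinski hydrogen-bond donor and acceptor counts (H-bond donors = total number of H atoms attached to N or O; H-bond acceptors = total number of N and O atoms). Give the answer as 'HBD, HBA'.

3, 3

Donors: find every N or O and count the H atoms it carries.
  atom 10 (O): bond orders sum to 1 → 1 H
  atom 11 (O): bond orders sum to 2 → 0 H
  atom 19 (N): bond orders sum to 1 → 2 H
Lipinski HBD = 3.
Acceptors: N atoms = 1, O atoms = 2 → HBA = 3.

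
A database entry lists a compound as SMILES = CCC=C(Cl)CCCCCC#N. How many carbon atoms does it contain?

Count every carbon token in the SMILES (each C, including those in ring-closure positions and inside branches).
Carbon count: 10.

10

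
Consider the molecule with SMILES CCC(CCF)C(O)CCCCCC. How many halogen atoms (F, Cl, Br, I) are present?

1

Halogen atoms appear at heavy-atom position 6 (1×F).
Other groups present: 1 hydroxyl.
Halogen count: 1.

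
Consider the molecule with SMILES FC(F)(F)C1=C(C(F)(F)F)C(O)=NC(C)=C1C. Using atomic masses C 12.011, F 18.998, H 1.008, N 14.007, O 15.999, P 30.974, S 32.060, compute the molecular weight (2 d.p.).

259.15 g/mol

First, the molecular formula is C9H7F6NO (counting implicit H from valence).
  C: 9 × 12.011 = 108.099
  F: 6 × 18.998 = 113.988
  H: 7 × 1.008 = 7.056
  N: 1 × 14.007 = 14.007
  O: 1 × 15.999 = 15.999
Sum: 9×12.011 + 6×18.998 + 7×1.008 + 1×14.007 + 1×15.999 = 259.149 → 259.15 g/mol.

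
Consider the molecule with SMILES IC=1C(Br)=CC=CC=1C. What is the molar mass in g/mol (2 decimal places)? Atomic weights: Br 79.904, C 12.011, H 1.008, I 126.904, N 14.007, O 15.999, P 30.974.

296.93 g/mol

First, the molecular formula is C7H6BrI (counting implicit H from valence).
  Br: 1 × 79.904 = 79.904
  C: 7 × 12.011 = 84.077
  H: 6 × 1.008 = 6.048
  I: 1 × 126.904 = 126.904
Sum: 1×79.904 + 7×12.011 + 6×1.008 + 1×126.904 = 296.933 → 296.93 g/mol.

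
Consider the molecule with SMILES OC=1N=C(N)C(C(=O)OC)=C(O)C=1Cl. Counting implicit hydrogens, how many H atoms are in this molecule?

Walk through each heavy atom and fill implicit hydrogens from standard valence (C 4, N 3, O 2, S 2, halogen 1):
  atom 1: O, bond orders sum to 1 (valence 2) → 1 H
  atom 2: C, bond orders sum to 4 (valence 4) → 0 H
  atom 3: N, bond orders sum to 3 (valence 3) → 0 H
  atom 4: C, bond orders sum to 4 (valence 4) → 0 H
  atom 5: N, bond orders sum to 1 (valence 3) → 2 H
  atom 6: C, bond orders sum to 4 (valence 4) → 0 H
  atom 7: C, bond orders sum to 4 (valence 4) → 0 H
  atom 8: O, bond orders sum to 2 (valence 2) → 0 H
  atom 9: O, bond orders sum to 2 (valence 2) → 0 H
  atom 10: C, bond orders sum to 1 (valence 4) → 3 H
  atom 11: C, bond orders sum to 4 (valence 4) → 0 H
  atom 12: O, bond orders sum to 1 (valence 2) → 1 H
  atom 13: C, bond orders sum to 4 (valence 4) → 0 H
  atom 14: Cl (halogen, monovalent) → 0 H
Total hydrogens: 7.

7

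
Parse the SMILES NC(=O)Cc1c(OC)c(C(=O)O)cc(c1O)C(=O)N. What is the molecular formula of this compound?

C11H12N2O6

Walk through each heavy atom and fill implicit hydrogens from standard valence (C 4, N 3, O 2, S 2, halogen 1); for lowercase aromatic atoms, an aromatic c carries 1 H when it has two neighbours and 0 H with three, and aromatic n carries 0 H:
  atom 1: N, bond orders sum to 1 (valence 3) → 2 H
  atom 2: C, bond orders sum to 4 (valence 4) → 0 H
  atom 3: O, bond orders sum to 2 (valence 2) → 0 H
  atom 4: C, bond orders sum to 2 (valence 4) → 2 H
  atom 5: aromatic c, 3 neighbours → 0 H
  atom 6: aromatic c, 3 neighbours → 0 H
  atom 7: O, bond orders sum to 2 (valence 2) → 0 H
  atom 8: C, bond orders sum to 1 (valence 4) → 3 H
  atom 9: aromatic c, 3 neighbours → 0 H
  atom 10: C, bond orders sum to 4 (valence 4) → 0 H
  atom 11: O, bond orders sum to 2 (valence 2) → 0 H
  atom 12: O, bond orders sum to 1 (valence 2) → 1 H
  atom 13: aromatic c, 2 neighbours → 1 H
  atom 14: aromatic c, 3 neighbours → 0 H
  atom 15: aromatic c, 3 neighbours → 0 H
  atom 16: O, bond orders sum to 1 (valence 2) → 1 H
  atom 17: C, bond orders sum to 4 (valence 4) → 0 H
  atom 18: O, bond orders sum to 2 (valence 2) → 0 H
  atom 19: N, bond orders sum to 1 (valence 3) → 2 H
Totals → C:11, H:12, N:2, O:6.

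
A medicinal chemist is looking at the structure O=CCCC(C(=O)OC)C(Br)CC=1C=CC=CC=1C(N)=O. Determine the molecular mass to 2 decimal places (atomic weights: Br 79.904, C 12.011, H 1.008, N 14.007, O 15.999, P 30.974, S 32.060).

First, the molecular formula is C15H18BrNO4 (counting implicit H from valence).
  Br: 1 × 79.904 = 79.904
  C: 15 × 12.011 = 180.165
  H: 18 × 1.008 = 18.144
  N: 1 × 14.007 = 14.007
  O: 4 × 15.999 = 63.996
Sum: 1×79.904 + 15×12.011 + 18×1.008 + 1×14.007 + 4×15.999 = 356.216 → 356.22 g/mol.

356.22 g/mol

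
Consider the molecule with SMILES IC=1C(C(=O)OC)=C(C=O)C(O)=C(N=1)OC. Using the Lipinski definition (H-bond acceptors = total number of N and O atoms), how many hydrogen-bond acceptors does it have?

6

N atoms: 1; O atoms: 5.
Lipinski HBA = 1 + 5 = 6.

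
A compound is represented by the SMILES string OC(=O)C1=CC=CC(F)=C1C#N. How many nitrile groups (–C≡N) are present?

The nitrile motif appears at heavy-atom position 11 in the SMILES.
Other groups present: 1 carboxylic acid.
Nitrile count: 1.

1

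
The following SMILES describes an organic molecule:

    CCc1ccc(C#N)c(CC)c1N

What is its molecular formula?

Walk through each heavy atom and fill implicit hydrogens from standard valence (C 4, N 3, O 2, S 2, halogen 1); for lowercase aromatic atoms, an aromatic c carries 1 H when it has two neighbours and 0 H with three, and aromatic n carries 0 H:
  atom 1: C, bond orders sum to 1 (valence 4) → 3 H
  atom 2: C, bond orders sum to 2 (valence 4) → 2 H
  atom 3: aromatic c, 3 neighbours → 0 H
  atom 4: aromatic c, 2 neighbours → 1 H
  atom 5: aromatic c, 2 neighbours → 1 H
  atom 6: aromatic c, 3 neighbours → 0 H
  atom 7: C, bond orders sum to 4 (valence 4) → 0 H
  atom 8: N, bond orders sum to 3 (valence 3) → 0 H
  atom 9: aromatic c, 3 neighbours → 0 H
  atom 10: C, bond orders sum to 2 (valence 4) → 2 H
  atom 11: C, bond orders sum to 1 (valence 4) → 3 H
  atom 12: aromatic c, 3 neighbours → 0 H
  atom 13: N, bond orders sum to 1 (valence 3) → 2 H
Totals → C:11, H:14, N:2.
In Hill order: C11H14N2.

C11H14N2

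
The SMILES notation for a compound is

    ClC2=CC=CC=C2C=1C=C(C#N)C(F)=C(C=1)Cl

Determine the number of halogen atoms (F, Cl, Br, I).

3

Halogen atoms appear at heavy-atom positions 1, 14, 17 (2×Cl, 1×F).
Other groups present: 1 nitrile.
Halogen count: 3.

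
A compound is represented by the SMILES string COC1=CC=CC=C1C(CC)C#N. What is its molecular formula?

C11H13NO

Walk through each heavy atom and fill implicit hydrogens from standard valence (C 4, N 3, O 2, S 2, halogen 1):
  atom 1: C, bond orders sum to 1 (valence 4) → 3 H
  atom 2: O, bond orders sum to 2 (valence 2) → 0 H
  atom 3: C, bond orders sum to 4 (valence 4) → 0 H
  atom 4: C, bond orders sum to 3 (valence 4) → 1 H
  atom 5: C, bond orders sum to 3 (valence 4) → 1 H
  atom 6: C, bond orders sum to 3 (valence 4) → 1 H
  atom 7: C, bond orders sum to 3 (valence 4) → 1 H
  atom 8: C, bond orders sum to 4 (valence 4) → 0 H
  atom 9: C, bond orders sum to 3 (valence 4) → 1 H
  atom 10: C, bond orders sum to 2 (valence 4) → 2 H
  atom 11: C, bond orders sum to 1 (valence 4) → 3 H
  atom 12: C, bond orders sum to 4 (valence 4) → 0 H
  atom 13: N, bond orders sum to 3 (valence 3) → 0 H
Totals → C:11, H:13, N:1, O:1.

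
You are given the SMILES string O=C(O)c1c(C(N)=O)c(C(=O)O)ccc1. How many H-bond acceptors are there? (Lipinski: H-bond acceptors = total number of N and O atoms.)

N atoms: 1; O atoms: 5.
Lipinski HBA = 1 + 5 = 6.

6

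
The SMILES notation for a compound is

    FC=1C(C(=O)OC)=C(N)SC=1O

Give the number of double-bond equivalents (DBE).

Degree of unsaturation = (number of rings) + (number of π bonds).
Ring closures in the SMILES: 1.
π bonds: 3 double bonds (each 1 DoU) → 3 DoU from unsaturation.
Total DoU = 1 + 3 = 4.

4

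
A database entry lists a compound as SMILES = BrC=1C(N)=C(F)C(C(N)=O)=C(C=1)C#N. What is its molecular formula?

C8H5BrFN3O

Walk through each heavy atom and fill implicit hydrogens from standard valence (C 4, N 3, O 2, S 2, halogen 1):
  atom 1: Br (halogen, monovalent) → 0 H
  atom 2: C, bond orders sum to 4 (valence 4) → 0 H
  atom 3: C, bond orders sum to 4 (valence 4) → 0 H
  atom 4: N, bond orders sum to 1 (valence 3) → 2 H
  atom 5: C, bond orders sum to 4 (valence 4) → 0 H
  atom 6: F (halogen, monovalent) → 0 H
  atom 7: C, bond orders sum to 4 (valence 4) → 0 H
  atom 8: C, bond orders sum to 4 (valence 4) → 0 H
  atom 9: N, bond orders sum to 1 (valence 3) → 2 H
  atom 10: O, bond orders sum to 2 (valence 2) → 0 H
  atom 11: C, bond orders sum to 4 (valence 4) → 0 H
  atom 12: C, bond orders sum to 3 (valence 4) → 1 H
  atom 13: C, bond orders sum to 4 (valence 4) → 0 H
  atom 14: N, bond orders sum to 3 (valence 3) → 0 H
Totals → C:8, H:5, Br:1, F:1, N:3, O:1.
In Hill order: C8H5BrFN3O.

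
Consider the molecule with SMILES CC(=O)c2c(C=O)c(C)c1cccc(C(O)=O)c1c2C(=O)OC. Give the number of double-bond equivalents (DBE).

11

Molecular formula: C17H14O6.
DoU = (2C + 2 + N − H − X) / 2, where X is the halogen count and O/S are ignored.
    = (2·17 + 2 + 0 − 14 − 0) / 2 = 22 / 2 = 11.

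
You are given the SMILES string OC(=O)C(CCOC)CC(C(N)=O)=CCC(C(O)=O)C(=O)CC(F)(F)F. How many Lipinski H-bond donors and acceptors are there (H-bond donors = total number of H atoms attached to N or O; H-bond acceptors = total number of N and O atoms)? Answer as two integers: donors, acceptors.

4, 8

Donors: find every N or O and count the H atoms it carries.
  atom 1 (O): bond orders sum to 1 → 1 H
  atom 3 (O): bond orders sum to 2 → 0 H
  atom 7 (O): bond orders sum to 2 → 0 H
  atom 12 (N): bond orders sum to 1 → 2 H
  atom 13 (O): bond orders sum to 2 → 0 H
  atom 18 (O): bond orders sum to 1 → 1 H
  atom 19 (O): bond orders sum to 2 → 0 H
  atom 21 (O): bond orders sum to 2 → 0 H
Lipinski HBD = 4.
Acceptors: N atoms = 1, O atoms = 7 → HBA = 8.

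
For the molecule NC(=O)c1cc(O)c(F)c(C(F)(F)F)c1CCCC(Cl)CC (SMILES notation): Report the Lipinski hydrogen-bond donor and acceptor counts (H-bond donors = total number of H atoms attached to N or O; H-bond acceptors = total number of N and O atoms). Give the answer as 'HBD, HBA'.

3, 3

Donors: find every N or O and count the H atoms it carries.
  atom 1 (N): bond orders sum to 1 → 2 H
  atom 3 (O): bond orders sum to 2 → 0 H
  atom 7 (O): bond orders sum to 1 → 1 H
Lipinski HBD = 3.
Acceptors: N atoms = 1, O atoms = 2 → HBA = 3.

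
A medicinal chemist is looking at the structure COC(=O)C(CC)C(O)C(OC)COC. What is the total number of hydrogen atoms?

Walk through each heavy atom and fill implicit hydrogens from standard valence (C 4, N 3, O 2, S 2, halogen 1):
  atom 1: C, bond orders sum to 1 (valence 4) → 3 H
  atom 2: O, bond orders sum to 2 (valence 2) → 0 H
  atom 3: C, bond orders sum to 4 (valence 4) → 0 H
  atom 4: O, bond orders sum to 2 (valence 2) → 0 H
  atom 5: C, bond orders sum to 3 (valence 4) → 1 H
  atom 6: C, bond orders sum to 2 (valence 4) → 2 H
  atom 7: C, bond orders sum to 1 (valence 4) → 3 H
  atom 8: C, bond orders sum to 3 (valence 4) → 1 H
  atom 9: O, bond orders sum to 1 (valence 2) → 1 H
  atom 10: C, bond orders sum to 3 (valence 4) → 1 H
  atom 11: O, bond orders sum to 2 (valence 2) → 0 H
  atom 12: C, bond orders sum to 1 (valence 4) → 3 H
  atom 13: C, bond orders sum to 2 (valence 4) → 2 H
  atom 14: O, bond orders sum to 2 (valence 2) → 0 H
  atom 15: C, bond orders sum to 1 (valence 4) → 3 H
Total hydrogens: 20.

20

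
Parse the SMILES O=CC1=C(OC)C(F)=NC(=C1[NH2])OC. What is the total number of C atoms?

8

Count every carbon token in the SMILES (each C, including those in ring-closure positions and inside branches).
Carbon count: 8.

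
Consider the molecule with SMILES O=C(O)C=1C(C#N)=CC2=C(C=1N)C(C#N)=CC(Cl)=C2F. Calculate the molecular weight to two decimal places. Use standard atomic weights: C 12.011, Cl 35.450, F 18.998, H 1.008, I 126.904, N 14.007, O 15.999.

289.65 g/mol

First, the molecular formula is C13H5ClFN3O2 (counting implicit H from valence).
  C: 13 × 12.011 = 156.143
  Cl: 1 × 35.450 = 35.450
  F: 1 × 18.998 = 18.998
  H: 5 × 1.008 = 5.040
  N: 3 × 14.007 = 42.021
  O: 2 × 15.999 = 31.998
Sum: 13×12.011 + 1×35.450 + 1×18.998 + 5×1.008 + 3×14.007 + 2×15.999 = 289.650 → 289.65 g/mol.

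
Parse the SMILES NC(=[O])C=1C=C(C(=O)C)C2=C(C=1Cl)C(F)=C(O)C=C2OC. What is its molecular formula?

Walk through each heavy atom and fill implicit hydrogens from standard valence (C 4, N 3, O 2, S 2, halogen 1):
  atom 1: N, bond orders sum to 1 (valence 3) → 2 H
  atom 2: C, bond orders sum to 4 (valence 4) → 0 H
  atom 3: O with explicit H count 0
  atom 4: C, bond orders sum to 4 (valence 4) → 0 H
  atom 5: C, bond orders sum to 3 (valence 4) → 1 H
  atom 6: C, bond orders sum to 4 (valence 4) → 0 H
  atom 7: C, bond orders sum to 4 (valence 4) → 0 H
  atom 8: O, bond orders sum to 2 (valence 2) → 0 H
  atom 9: C, bond orders sum to 1 (valence 4) → 3 H
  atom 10: C, bond orders sum to 4 (valence 4) → 0 H
  atom 11: C, bond orders sum to 4 (valence 4) → 0 H
  atom 12: C, bond orders sum to 4 (valence 4) → 0 H
  atom 13: Cl (halogen, monovalent) → 0 H
  atom 14: C, bond orders sum to 4 (valence 4) → 0 H
  atom 15: F (halogen, monovalent) → 0 H
  atom 16: C, bond orders sum to 4 (valence 4) → 0 H
  atom 17: O, bond orders sum to 1 (valence 2) → 1 H
  atom 18: C, bond orders sum to 3 (valence 4) → 1 H
  atom 19: C, bond orders sum to 4 (valence 4) → 0 H
  atom 20: O, bond orders sum to 2 (valence 2) → 0 H
  atom 21: C, bond orders sum to 1 (valence 4) → 3 H
Totals → C:14, H:11, Cl:1, F:1, N:1, O:4.
In Hill order: C14H11ClFNO4.

C14H11ClFNO4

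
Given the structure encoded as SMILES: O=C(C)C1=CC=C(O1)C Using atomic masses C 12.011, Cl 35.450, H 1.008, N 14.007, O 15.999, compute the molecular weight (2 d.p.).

124.14 g/mol

First, the molecular formula is C7H8O2 (counting implicit H from valence).
  C: 7 × 12.011 = 84.077
  H: 8 × 1.008 = 8.064
  O: 2 × 15.999 = 31.998
Sum: 7×12.011 + 8×1.008 + 2×15.999 = 124.139 → 124.14 g/mol.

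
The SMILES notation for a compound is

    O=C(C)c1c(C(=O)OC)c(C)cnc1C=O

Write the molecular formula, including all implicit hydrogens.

C11H11NO4

Walk through each heavy atom and fill implicit hydrogens from standard valence (C 4, N 3, O 2, S 2, halogen 1); for lowercase aromatic atoms, an aromatic c carries 1 H when it has two neighbours and 0 H with three, and aromatic n carries 0 H:
  atom 1: O, bond orders sum to 2 (valence 2) → 0 H
  atom 2: C, bond orders sum to 4 (valence 4) → 0 H
  atom 3: C, bond orders sum to 1 (valence 4) → 3 H
  atom 4: aromatic c, 3 neighbours → 0 H
  atom 5: aromatic c, 3 neighbours → 0 H
  atom 6: C, bond orders sum to 4 (valence 4) → 0 H
  atom 7: O, bond orders sum to 2 (valence 2) → 0 H
  atom 8: O, bond orders sum to 2 (valence 2) → 0 H
  atom 9: C, bond orders sum to 1 (valence 4) → 3 H
  atom 10: aromatic c, 3 neighbours → 0 H
  atom 11: C, bond orders sum to 1 (valence 4) → 3 H
  atom 12: aromatic c, 2 neighbours → 1 H
  atom 13: aromatic n, 2 neighbours → 0 H
  atom 14: aromatic c, 3 neighbours → 0 H
  atom 15: C, bond orders sum to 3 (valence 4) → 1 H
  atom 16: O, bond orders sum to 2 (valence 2) → 0 H
Totals → C:11, H:11, N:1, O:4.
In Hill order: C11H11NO4.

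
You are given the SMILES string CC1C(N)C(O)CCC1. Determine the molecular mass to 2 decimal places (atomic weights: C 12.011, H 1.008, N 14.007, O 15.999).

129.20 g/mol

First, the molecular formula is C7H15NO (counting implicit H from valence).
  C: 7 × 12.011 = 84.077
  H: 15 × 1.008 = 15.120
  N: 1 × 14.007 = 14.007
  O: 1 × 15.999 = 15.999
Sum: 7×12.011 + 15×1.008 + 1×14.007 + 1×15.999 = 129.203 → 129.20 g/mol.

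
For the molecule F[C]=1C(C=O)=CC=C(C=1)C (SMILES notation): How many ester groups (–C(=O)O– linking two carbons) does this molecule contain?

0

Scan the SMILES for the ester motif — none present.
Groups that are present: 1 aldehyde.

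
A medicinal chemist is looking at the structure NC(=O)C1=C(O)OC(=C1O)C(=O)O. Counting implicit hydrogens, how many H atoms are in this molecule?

Walk through each heavy atom and fill implicit hydrogens from standard valence (C 4, N 3, O 2, S 2, halogen 1):
  atom 1: N, bond orders sum to 1 (valence 3) → 2 H
  atom 2: C, bond orders sum to 4 (valence 4) → 0 H
  atom 3: O, bond orders sum to 2 (valence 2) → 0 H
  atom 4: C, bond orders sum to 4 (valence 4) → 0 H
  atom 5: C, bond orders sum to 4 (valence 4) → 0 H
  atom 6: O, bond orders sum to 1 (valence 2) → 1 H
  atom 7: O, bond orders sum to 2 (valence 2) → 0 H
  atom 8: C, bond orders sum to 4 (valence 4) → 0 H
  atom 9: C, bond orders sum to 4 (valence 4) → 0 H
  atom 10: O, bond orders sum to 1 (valence 2) → 1 H
  atom 11: C, bond orders sum to 4 (valence 4) → 0 H
  atom 12: O, bond orders sum to 2 (valence 2) → 0 H
  atom 13: O, bond orders sum to 1 (valence 2) → 1 H
Total hydrogens: 5.

5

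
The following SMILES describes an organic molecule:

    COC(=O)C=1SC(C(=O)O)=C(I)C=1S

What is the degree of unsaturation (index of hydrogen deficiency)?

Degree of unsaturation = (number of rings) + (number of π bonds).
Ring closures in the SMILES: 1.
π bonds: 4 double bonds (each 1 DoU) → 4 DoU from unsaturation.
Total DoU = 1 + 4 = 5.

5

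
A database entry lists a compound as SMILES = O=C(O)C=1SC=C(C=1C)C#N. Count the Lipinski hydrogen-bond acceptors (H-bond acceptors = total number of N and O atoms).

N atoms: 1; O atoms: 2.
Lipinski HBA = 1 + 2 = 3.

3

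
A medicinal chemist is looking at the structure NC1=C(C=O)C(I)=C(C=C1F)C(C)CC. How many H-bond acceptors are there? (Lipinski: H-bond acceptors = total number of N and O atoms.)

2

N atoms: 1; O atoms: 1.
Lipinski HBA = 1 + 1 = 2.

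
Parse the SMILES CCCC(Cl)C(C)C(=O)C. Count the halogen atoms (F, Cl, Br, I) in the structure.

Halogen atoms appear at heavy-atom position 5 (1×Cl).
Other groups present: 1 ketone.
Halogen count: 1.

1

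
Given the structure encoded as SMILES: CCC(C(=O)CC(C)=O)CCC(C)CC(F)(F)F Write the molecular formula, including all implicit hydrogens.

C13H21F3O2

Walk through each heavy atom and fill implicit hydrogens from standard valence (C 4, N 3, O 2, S 2, halogen 1):
  atom 1: C, bond orders sum to 1 (valence 4) → 3 H
  atom 2: C, bond orders sum to 2 (valence 4) → 2 H
  atom 3: C, bond orders sum to 3 (valence 4) → 1 H
  atom 4: C, bond orders sum to 4 (valence 4) → 0 H
  atom 5: O, bond orders sum to 2 (valence 2) → 0 H
  atom 6: C, bond orders sum to 2 (valence 4) → 2 H
  atom 7: C, bond orders sum to 4 (valence 4) → 0 H
  atom 8: C, bond orders sum to 1 (valence 4) → 3 H
  atom 9: O, bond orders sum to 2 (valence 2) → 0 H
  atom 10: C, bond orders sum to 2 (valence 4) → 2 H
  atom 11: C, bond orders sum to 2 (valence 4) → 2 H
  atom 12: C, bond orders sum to 3 (valence 4) → 1 H
  atom 13: C, bond orders sum to 1 (valence 4) → 3 H
  atom 14: C, bond orders sum to 2 (valence 4) → 2 H
  atom 15: C, bond orders sum to 4 (valence 4) → 0 H
  atom 16: F (halogen, monovalent) → 0 H
  atom 17: F (halogen, monovalent) → 0 H
  atom 18: F (halogen, monovalent) → 0 H
Totals → C:13, H:21, F:3, O:2.
In Hill order: C13H21F3O2.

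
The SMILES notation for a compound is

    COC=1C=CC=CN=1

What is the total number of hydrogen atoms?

7

Walk through each heavy atom and fill implicit hydrogens from standard valence (C 4, N 3, O 2, S 2, halogen 1):
  atom 1: C, bond orders sum to 1 (valence 4) → 3 H
  atom 2: O, bond orders sum to 2 (valence 2) → 0 H
  atom 3: C, bond orders sum to 4 (valence 4) → 0 H
  atom 4: C, bond orders sum to 3 (valence 4) → 1 H
  atom 5: C, bond orders sum to 3 (valence 4) → 1 H
  atom 6: C, bond orders sum to 3 (valence 4) → 1 H
  atom 7: C, bond orders sum to 3 (valence 4) → 1 H
  atom 8: N, bond orders sum to 3 (valence 3) → 0 H
Total hydrogens: 7.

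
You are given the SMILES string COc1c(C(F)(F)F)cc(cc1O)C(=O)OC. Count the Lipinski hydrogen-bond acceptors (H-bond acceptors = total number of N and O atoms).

N atoms: 0; O atoms: 4.
Lipinski HBA = 0 + 4 = 4.

4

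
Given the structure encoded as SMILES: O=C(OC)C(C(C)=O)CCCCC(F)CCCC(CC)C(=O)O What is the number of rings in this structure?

0

In SMILES, each pair of matching ring-closure digits denotes one ring-closing bond; the number of such bonds equals the number of independent rings.
Ring-closure bonds here: 0.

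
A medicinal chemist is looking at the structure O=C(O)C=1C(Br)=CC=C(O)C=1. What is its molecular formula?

Walk through each heavy atom and fill implicit hydrogens from standard valence (C 4, N 3, O 2, S 2, halogen 1):
  atom 1: O, bond orders sum to 2 (valence 2) → 0 H
  atom 2: C, bond orders sum to 4 (valence 4) → 0 H
  atom 3: O, bond orders sum to 1 (valence 2) → 1 H
  atom 4: C, bond orders sum to 4 (valence 4) → 0 H
  atom 5: C, bond orders sum to 4 (valence 4) → 0 H
  atom 6: Br (halogen, monovalent) → 0 H
  atom 7: C, bond orders sum to 3 (valence 4) → 1 H
  atom 8: C, bond orders sum to 3 (valence 4) → 1 H
  atom 9: C, bond orders sum to 4 (valence 4) → 0 H
  atom 10: O, bond orders sum to 1 (valence 2) → 1 H
  atom 11: C, bond orders sum to 3 (valence 4) → 1 H
Totals → C:7, H:5, Br:1, O:3.

C7H5BrO3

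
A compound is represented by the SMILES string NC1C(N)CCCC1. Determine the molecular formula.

Walk through each heavy atom and fill implicit hydrogens from standard valence (C 4, N 3, O 2, S 2, halogen 1):
  atom 1: N, bond orders sum to 1 (valence 3) → 2 H
  atom 2: C, bond orders sum to 3 (valence 4) → 1 H
  atom 3: C, bond orders sum to 3 (valence 4) → 1 H
  atom 4: N, bond orders sum to 1 (valence 3) → 2 H
  atom 5: C, bond orders sum to 2 (valence 4) → 2 H
  atom 6: C, bond orders sum to 2 (valence 4) → 2 H
  atom 7: C, bond orders sum to 2 (valence 4) → 2 H
  atom 8: C, bond orders sum to 2 (valence 4) → 2 H
Totals → C:6, H:14, N:2.
In Hill order: C6H14N2.

C6H14N2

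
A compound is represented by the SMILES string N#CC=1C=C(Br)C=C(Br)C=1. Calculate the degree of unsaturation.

6

Degree of unsaturation = (number of rings) + (number of π bonds).
Ring closures in the SMILES: 1.
π bonds: 3 double bonds (each 1 DoU), 1 triple bond (each 2 DoU) → 5 DoU from unsaturation.
Total DoU = 1 + 5 = 6.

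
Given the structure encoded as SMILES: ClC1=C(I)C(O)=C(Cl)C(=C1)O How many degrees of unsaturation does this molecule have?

4

Degree of unsaturation = (number of rings) + (number of π bonds).
Ring closures in the SMILES: 1.
π bonds: 3 double bonds (each 1 DoU) → 3 DoU from unsaturation.
Total DoU = 1 + 3 = 4.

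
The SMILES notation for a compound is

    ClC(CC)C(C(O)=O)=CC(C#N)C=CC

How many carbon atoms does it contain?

Count every carbon token in the SMILES (each C, including those in ring-closure positions and inside branches).
Carbon count: 11.

11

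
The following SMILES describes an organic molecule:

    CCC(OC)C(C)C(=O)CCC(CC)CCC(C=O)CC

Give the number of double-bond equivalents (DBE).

2

Molecular formula: C18H34O3.
DoU = (2C + 2 + N − H − X) / 2, where X is the halogen count and O/S are ignored.
    = (2·18 + 2 + 0 − 34 − 0) / 2 = 4 / 2 = 2.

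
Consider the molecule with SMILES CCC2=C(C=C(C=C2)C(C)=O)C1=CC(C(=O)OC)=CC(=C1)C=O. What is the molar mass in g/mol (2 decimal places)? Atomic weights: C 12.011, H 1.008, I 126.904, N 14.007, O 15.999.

310.35 g/mol

First, the molecular formula is C19H18O4 (counting implicit H from valence).
  C: 19 × 12.011 = 228.209
  H: 18 × 1.008 = 18.144
  O: 4 × 15.999 = 63.996
Sum: 19×12.011 + 18×1.008 + 4×15.999 = 310.349 → 310.35 g/mol.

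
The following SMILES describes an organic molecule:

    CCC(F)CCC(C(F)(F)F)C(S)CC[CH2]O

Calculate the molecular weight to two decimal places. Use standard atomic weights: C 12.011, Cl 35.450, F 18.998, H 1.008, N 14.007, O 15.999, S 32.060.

276.33 g/mol

First, the molecular formula is C11H20F4OS (counting implicit H from valence).
  C: 11 × 12.011 = 132.121
  F: 4 × 18.998 = 75.992
  H: 20 × 1.008 = 20.160
  O: 1 × 15.999 = 15.999
  S: 1 × 32.060 = 32.060
Sum: 11×12.011 + 4×18.998 + 20×1.008 + 1×15.999 + 1×32.060 = 276.332 → 276.33 g/mol.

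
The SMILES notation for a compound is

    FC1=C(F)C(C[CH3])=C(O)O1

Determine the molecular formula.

C6H6F2O2

Walk through each heavy atom and fill implicit hydrogens from standard valence (C 4, N 3, O 2, S 2, halogen 1):
  atom 1: F (halogen, monovalent) → 0 H
  atom 2: C, bond orders sum to 4 (valence 4) → 0 H
  atom 3: C, bond orders sum to 4 (valence 4) → 0 H
  atom 4: F (halogen, monovalent) → 0 H
  atom 5: C, bond orders sum to 4 (valence 4) → 0 H
  atom 6: C, bond orders sum to 2 (valence 4) → 2 H
  atom 7: C with explicit H count 3
  atom 8: C, bond orders sum to 4 (valence 4) → 0 H
  atom 9: O, bond orders sum to 1 (valence 2) → 1 H
  atom 10: O, bond orders sum to 2 (valence 2) → 0 H
Totals → C:6, H:6, F:2, O:2.
In Hill order: C6H6F2O2.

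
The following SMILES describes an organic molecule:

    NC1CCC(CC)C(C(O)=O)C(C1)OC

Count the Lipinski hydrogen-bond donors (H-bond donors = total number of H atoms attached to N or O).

Donors: find every N or O and count the H atoms it carries.
  atom 1 (N): bond orders sum to 1 → 2 H
  atom 10 (O): bond orders sum to 1 → 1 H
  atom 11 (O): bond orders sum to 2 → 0 H
  atom 14 (O): bond orders sum to 2 → 0 H
Lipinski HBD = 3.

3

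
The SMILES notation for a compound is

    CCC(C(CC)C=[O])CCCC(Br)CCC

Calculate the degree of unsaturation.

Molecular formula: C14H27BrO.
DoU = (2C + 2 + N − H − X) / 2, where X is the halogen count and O/S are ignored.
    = (2·14 + 2 + 0 − 27 − 1) / 2 = 2 / 2 = 1.

1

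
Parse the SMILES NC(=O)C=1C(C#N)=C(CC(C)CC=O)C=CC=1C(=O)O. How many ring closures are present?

In SMILES, each pair of matching ring-closure digits denotes one ring-closing bond; the number of such bonds equals the number of independent rings.
Ring-closure bonds here: 1.

1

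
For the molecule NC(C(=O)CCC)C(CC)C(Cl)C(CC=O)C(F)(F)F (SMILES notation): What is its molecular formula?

C13H21ClF3NO2

Walk through each heavy atom and fill implicit hydrogens from standard valence (C 4, N 3, O 2, S 2, halogen 1):
  atom 1: N, bond orders sum to 1 (valence 3) → 2 H
  atom 2: C, bond orders sum to 3 (valence 4) → 1 H
  atom 3: C, bond orders sum to 4 (valence 4) → 0 H
  atom 4: O, bond orders sum to 2 (valence 2) → 0 H
  atom 5: C, bond orders sum to 2 (valence 4) → 2 H
  atom 6: C, bond orders sum to 2 (valence 4) → 2 H
  atom 7: C, bond orders sum to 1 (valence 4) → 3 H
  atom 8: C, bond orders sum to 3 (valence 4) → 1 H
  atom 9: C, bond orders sum to 2 (valence 4) → 2 H
  atom 10: C, bond orders sum to 1 (valence 4) → 3 H
  atom 11: C, bond orders sum to 3 (valence 4) → 1 H
  atom 12: Cl (halogen, monovalent) → 0 H
  atom 13: C, bond orders sum to 3 (valence 4) → 1 H
  atom 14: C, bond orders sum to 2 (valence 4) → 2 H
  atom 15: C, bond orders sum to 3 (valence 4) → 1 H
  atom 16: O, bond orders sum to 2 (valence 2) → 0 H
  atom 17: C, bond orders sum to 4 (valence 4) → 0 H
  atom 18: F (halogen, monovalent) → 0 H
  atom 19: F (halogen, monovalent) → 0 H
  atom 20: F (halogen, monovalent) → 0 H
Totals → C:13, H:21, Cl:1, F:3, N:1, O:2.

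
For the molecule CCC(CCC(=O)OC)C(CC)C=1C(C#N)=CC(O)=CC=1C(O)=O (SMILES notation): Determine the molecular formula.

C18H23NO5

Walk through each heavy atom and fill implicit hydrogens from standard valence (C 4, N 3, O 2, S 2, halogen 1):
  atom 1: C, bond orders sum to 1 (valence 4) → 3 H
  atom 2: C, bond orders sum to 2 (valence 4) → 2 H
  atom 3: C, bond orders sum to 3 (valence 4) → 1 H
  atom 4: C, bond orders sum to 2 (valence 4) → 2 H
  atom 5: C, bond orders sum to 2 (valence 4) → 2 H
  atom 6: C, bond orders sum to 4 (valence 4) → 0 H
  atom 7: O, bond orders sum to 2 (valence 2) → 0 H
  atom 8: O, bond orders sum to 2 (valence 2) → 0 H
  atom 9: C, bond orders sum to 1 (valence 4) → 3 H
  atom 10: C, bond orders sum to 3 (valence 4) → 1 H
  atom 11: C, bond orders sum to 2 (valence 4) → 2 H
  atom 12: C, bond orders sum to 1 (valence 4) → 3 H
  atom 13: C, bond orders sum to 4 (valence 4) → 0 H
  atom 14: C, bond orders sum to 4 (valence 4) → 0 H
  atom 15: C, bond orders sum to 4 (valence 4) → 0 H
  atom 16: N, bond orders sum to 3 (valence 3) → 0 H
  atom 17: C, bond orders sum to 3 (valence 4) → 1 H
  atom 18: C, bond orders sum to 4 (valence 4) → 0 H
  atom 19: O, bond orders sum to 1 (valence 2) → 1 H
  atom 20: C, bond orders sum to 3 (valence 4) → 1 H
  atom 21: C, bond orders sum to 4 (valence 4) → 0 H
  atom 22: C, bond orders sum to 4 (valence 4) → 0 H
  atom 23: O, bond orders sum to 1 (valence 2) → 1 H
  atom 24: O, bond orders sum to 2 (valence 2) → 0 H
Totals → C:18, H:23, N:1, O:5.
In Hill order: C18H23NO5.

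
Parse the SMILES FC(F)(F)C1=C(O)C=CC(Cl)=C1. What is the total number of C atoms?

Count every carbon token in the SMILES (each C, including those in ring-closure positions and inside branches).
Carbon count: 7.

7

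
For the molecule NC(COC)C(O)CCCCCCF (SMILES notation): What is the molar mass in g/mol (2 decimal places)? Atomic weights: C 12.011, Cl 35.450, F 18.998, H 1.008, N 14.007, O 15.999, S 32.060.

207.29 g/mol

First, the molecular formula is C10H22FNO2 (counting implicit H from valence).
  C: 10 × 12.011 = 120.110
  F: 1 × 18.998 = 18.998
  H: 22 × 1.008 = 22.176
  N: 1 × 14.007 = 14.007
  O: 2 × 15.999 = 31.998
Sum: 10×12.011 + 1×18.998 + 22×1.008 + 1×14.007 + 2×15.999 = 207.289 → 207.29 g/mol.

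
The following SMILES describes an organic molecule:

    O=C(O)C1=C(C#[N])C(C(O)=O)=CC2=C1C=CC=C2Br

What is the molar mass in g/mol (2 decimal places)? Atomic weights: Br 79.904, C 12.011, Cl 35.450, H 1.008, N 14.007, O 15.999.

320.10 g/mol

First, the molecular formula is C13H6BrNO4 (counting implicit H from valence).
  Br: 1 × 79.904 = 79.904
  C: 13 × 12.011 = 156.143
  H: 6 × 1.008 = 6.048
  N: 1 × 14.007 = 14.007
  O: 4 × 15.999 = 63.996
Sum: 1×79.904 + 13×12.011 + 6×1.008 + 1×14.007 + 4×15.999 = 320.098 → 320.10 g/mol.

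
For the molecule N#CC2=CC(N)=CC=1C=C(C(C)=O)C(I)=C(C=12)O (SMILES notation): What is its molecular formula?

Walk through each heavy atom and fill implicit hydrogens from standard valence (C 4, N 3, O 2, S 2, halogen 1):
  atom 1: N, bond orders sum to 3 (valence 3) → 0 H
  atom 2: C, bond orders sum to 4 (valence 4) → 0 H
  atom 3: C, bond orders sum to 4 (valence 4) → 0 H
  atom 4: C, bond orders sum to 3 (valence 4) → 1 H
  atom 5: C, bond orders sum to 4 (valence 4) → 0 H
  atom 6: N, bond orders sum to 1 (valence 3) → 2 H
  atom 7: C, bond orders sum to 3 (valence 4) → 1 H
  atom 8: C, bond orders sum to 4 (valence 4) → 0 H
  atom 9: C, bond orders sum to 3 (valence 4) → 1 H
  atom 10: C, bond orders sum to 4 (valence 4) → 0 H
  atom 11: C, bond orders sum to 4 (valence 4) → 0 H
  atom 12: C, bond orders sum to 1 (valence 4) → 3 H
  atom 13: O, bond orders sum to 2 (valence 2) → 0 H
  atom 14: C, bond orders sum to 4 (valence 4) → 0 H
  atom 15: I (halogen, monovalent) → 0 H
  atom 16: C, bond orders sum to 4 (valence 4) → 0 H
  atom 17: C, bond orders sum to 4 (valence 4) → 0 H
  atom 18: O, bond orders sum to 1 (valence 2) → 1 H
Totals → C:13, H:9, I:1, N:2, O:2.

C13H9IN2O2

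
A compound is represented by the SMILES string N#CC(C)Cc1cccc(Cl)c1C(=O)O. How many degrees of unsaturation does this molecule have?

Molecular formula: C11H10ClNO2.
DoU = (2C + 2 + N − H − X) / 2, where X is the halogen count and O/S are ignored.
    = (2·11 + 2 + 1 − 10 − 1) / 2 = 14 / 2 = 7.

7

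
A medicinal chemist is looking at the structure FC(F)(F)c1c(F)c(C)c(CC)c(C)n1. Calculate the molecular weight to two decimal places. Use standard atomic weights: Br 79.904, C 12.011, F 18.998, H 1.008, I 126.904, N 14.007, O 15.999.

First, the molecular formula is C10H11F4N (counting implicit H from valence).
  C: 10 × 12.011 = 120.110
  F: 4 × 18.998 = 75.992
  H: 11 × 1.008 = 11.088
  N: 1 × 14.007 = 14.007
Sum: 10×12.011 + 4×18.998 + 11×1.008 + 1×14.007 = 221.197 → 221.20 g/mol.

221.20 g/mol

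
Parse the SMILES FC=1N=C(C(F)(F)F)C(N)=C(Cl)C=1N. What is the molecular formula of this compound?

Walk through each heavy atom and fill implicit hydrogens from standard valence (C 4, N 3, O 2, S 2, halogen 1):
  atom 1: F (halogen, monovalent) → 0 H
  atom 2: C, bond orders sum to 4 (valence 4) → 0 H
  atom 3: N, bond orders sum to 3 (valence 3) → 0 H
  atom 4: C, bond orders sum to 4 (valence 4) → 0 H
  atom 5: C, bond orders sum to 4 (valence 4) → 0 H
  atom 6: F (halogen, monovalent) → 0 H
  atom 7: F (halogen, monovalent) → 0 H
  atom 8: F (halogen, monovalent) → 0 H
  atom 9: C, bond orders sum to 4 (valence 4) → 0 H
  atom 10: N, bond orders sum to 1 (valence 3) → 2 H
  atom 11: C, bond orders sum to 4 (valence 4) → 0 H
  atom 12: Cl (halogen, monovalent) → 0 H
  atom 13: C, bond orders sum to 4 (valence 4) → 0 H
  atom 14: N, bond orders sum to 1 (valence 3) → 2 H
Totals → C:6, H:4, Cl:1, F:4, N:3.
In Hill order: C6H4ClF4N3.

C6H4ClF4N3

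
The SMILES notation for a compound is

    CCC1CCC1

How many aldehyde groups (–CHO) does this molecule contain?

0

Scan the SMILES for the aldehyde motif — none present.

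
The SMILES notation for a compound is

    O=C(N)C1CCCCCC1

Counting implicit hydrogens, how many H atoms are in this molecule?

Walk through each heavy atom and fill implicit hydrogens from standard valence (C 4, N 3, O 2, S 2, halogen 1):
  atom 1: O, bond orders sum to 2 (valence 2) → 0 H
  atom 2: C, bond orders sum to 4 (valence 4) → 0 H
  atom 3: N, bond orders sum to 1 (valence 3) → 2 H
  atom 4: C, bond orders sum to 3 (valence 4) → 1 H
  atom 5: C, bond orders sum to 2 (valence 4) → 2 H
  atom 6: C, bond orders sum to 2 (valence 4) → 2 H
  atom 7: C, bond orders sum to 2 (valence 4) → 2 H
  atom 8: C, bond orders sum to 2 (valence 4) → 2 H
  atom 9: C, bond orders sum to 2 (valence 4) → 2 H
  atom 10: C, bond orders sum to 2 (valence 4) → 2 H
Total hydrogens: 15.

15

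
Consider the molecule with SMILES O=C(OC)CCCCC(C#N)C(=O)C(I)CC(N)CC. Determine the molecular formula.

Walk through each heavy atom and fill implicit hydrogens from standard valence (C 4, N 3, O 2, S 2, halogen 1):
  atom 1: O, bond orders sum to 2 (valence 2) → 0 H
  atom 2: C, bond orders sum to 4 (valence 4) → 0 H
  atom 3: O, bond orders sum to 2 (valence 2) → 0 H
  atom 4: C, bond orders sum to 1 (valence 4) → 3 H
  atom 5: C, bond orders sum to 2 (valence 4) → 2 H
  atom 6: C, bond orders sum to 2 (valence 4) → 2 H
  atom 7: C, bond orders sum to 2 (valence 4) → 2 H
  atom 8: C, bond orders sum to 2 (valence 4) → 2 H
  atom 9: C, bond orders sum to 3 (valence 4) → 1 H
  atom 10: C, bond orders sum to 4 (valence 4) → 0 H
  atom 11: N, bond orders sum to 3 (valence 3) → 0 H
  atom 12: C, bond orders sum to 4 (valence 4) → 0 H
  atom 13: O, bond orders sum to 2 (valence 2) → 0 H
  atom 14: C, bond orders sum to 3 (valence 4) → 1 H
  atom 15: I (halogen, monovalent) → 0 H
  atom 16: C, bond orders sum to 2 (valence 4) → 2 H
  atom 17: C, bond orders sum to 3 (valence 4) → 1 H
  atom 18: N, bond orders sum to 1 (valence 3) → 2 H
  atom 19: C, bond orders sum to 2 (valence 4) → 2 H
  atom 20: C, bond orders sum to 1 (valence 4) → 3 H
Totals → C:14, H:23, I:1, N:2, O:3.
In Hill order: C14H23IN2O3.

C14H23IN2O3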